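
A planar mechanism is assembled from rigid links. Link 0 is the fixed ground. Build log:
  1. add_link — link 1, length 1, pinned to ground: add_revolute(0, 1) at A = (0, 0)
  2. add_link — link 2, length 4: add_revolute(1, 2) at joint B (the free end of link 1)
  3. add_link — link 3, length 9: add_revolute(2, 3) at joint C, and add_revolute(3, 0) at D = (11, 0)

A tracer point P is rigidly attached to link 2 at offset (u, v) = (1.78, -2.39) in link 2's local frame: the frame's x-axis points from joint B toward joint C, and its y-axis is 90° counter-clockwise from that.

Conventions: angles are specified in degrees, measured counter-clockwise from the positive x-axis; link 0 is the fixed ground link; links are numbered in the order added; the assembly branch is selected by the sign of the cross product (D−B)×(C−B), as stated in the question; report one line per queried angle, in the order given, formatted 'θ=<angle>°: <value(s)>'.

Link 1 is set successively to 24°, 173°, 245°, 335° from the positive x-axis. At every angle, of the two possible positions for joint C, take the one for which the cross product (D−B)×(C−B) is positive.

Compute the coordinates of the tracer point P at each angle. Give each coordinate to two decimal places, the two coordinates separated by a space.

A=(0,0), D=(11.00,0)
θ=24°: B = A + 1.00·(cos24°, sin24°) = (0.9135, 0.4067)
θ=24°: |BD| = 10.0947
θ=24°: circle(B,4.00) ∩ circle(D,9.00): a=1.8278, h=3.5580
θ=24°:   candidates: C₊=(2.8832,3.8882) cross=35.916; C₋=(2.5965,-3.2220) cross=-35.916
θ=24°:   branch + wants cross > 0 → take C=(2.8832,3.8882) (cross=35.916)
θ=24°: ex = (C−B)/|BC| = (0.4924,0.8704); ey = (-0.8704,0.4924)
θ=24°: P = B + 1.78·ex + -2.39·ey = (3.8702,0.7791)
θ=173°: B = A + 1.00·(cos173°, sin173°) = (-0.9925, 0.1219)
θ=173°: |BD| = 11.9932
θ=173°: circle(B,4.00) ∩ circle(D,9.00): a=3.2867, h=2.2798
θ=173°:   candidates: C₊=(2.3172,2.3682) cross=27.342; C₋=(2.2708,-2.1912) cross=-27.342
θ=173°:   branch + wants cross > 0 → take C=(2.3172,2.3682) (cross=27.342)
θ=173°: ex = (C−B)/|BC| = (0.8274,0.5616); ey = (-0.5616,0.8274)
θ=173°: P = B + 1.78·ex + -2.39·ey = (1.8224,-0.8561)
θ=245°: B = A + 1.00·(cos245°, sin245°) = (-0.4226, -0.9063)
θ=245°: |BD| = 11.4585
θ=245°: circle(B,4.00) ∩ circle(D,9.00): a=2.8929, h=2.7624
θ=245°:   candidates: C₊=(2.2428,2.0763) cross=31.653; C₋=(2.6798,-3.4312) cross=-31.653
θ=245°:   branch + wants cross > 0 → take C=(2.2428,2.0763) (cross=31.653)
θ=245°: ex = (C−B)/|BC| = (0.6663,0.7456); ey = (-0.7456,0.6663)
θ=245°: P = B + 1.78·ex + -2.39·ey = (2.5456,-1.1716)
θ=335°: B = A + 1.00·(cos335°, sin335°) = (0.9063, -0.4226)
θ=335°: |BD| = 10.1025
θ=335°: circle(B,4.00) ∩ circle(D,9.00): a=1.8343, h=3.5546
θ=335°:   candidates: C₊=(2.5903,3.2056) cross=35.911; C₋=(2.8877,-3.8974) cross=-35.911
θ=335°:   branch + wants cross > 0 → take C=(2.5903,3.2056) (cross=35.911)
θ=335°: ex = (C−B)/|BC| = (0.4210,0.9071); ey = (-0.9071,0.4210)
θ=335°: P = B + 1.78·ex + -2.39·ey = (3.8236,0.1858)

θ=24°: 3.87 0.78
θ=173°: 1.82 -0.86
θ=245°: 2.55 -1.17
θ=335°: 3.82 0.19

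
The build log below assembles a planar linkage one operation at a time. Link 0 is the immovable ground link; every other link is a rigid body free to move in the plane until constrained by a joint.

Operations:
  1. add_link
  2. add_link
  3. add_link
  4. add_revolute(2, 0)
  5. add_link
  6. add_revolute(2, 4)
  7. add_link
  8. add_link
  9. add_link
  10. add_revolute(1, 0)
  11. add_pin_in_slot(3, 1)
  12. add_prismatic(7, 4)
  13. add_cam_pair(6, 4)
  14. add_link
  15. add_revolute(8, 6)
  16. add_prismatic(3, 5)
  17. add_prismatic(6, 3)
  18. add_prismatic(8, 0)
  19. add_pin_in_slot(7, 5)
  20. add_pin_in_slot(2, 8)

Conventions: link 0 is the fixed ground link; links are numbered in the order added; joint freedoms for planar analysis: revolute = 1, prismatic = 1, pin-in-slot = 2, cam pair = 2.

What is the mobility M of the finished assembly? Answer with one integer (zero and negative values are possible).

(L,J1,J2)=(1,0,0); link0 fixed
link1: (2,0,0)
link2: (3,0,0)
link3: (4,0,0)
R 2-0 [J1]: (4,1,0)
link4: (5,1,0)
R 2-4 [J1]: (5,2,0)
link5: (6,2,0)
link6: (7,2,0)
link7: (8,2,0)
R 1-0 [J1]: (8,3,0)
PS 3-1 [J2]: (8,3,1)
P 7-4 [J1]: (8,4,1)
C 6-4 [J2]: (8,4,2)
link8: (9,4,2)
R 8-6 [J1]: (9,5,2)
P 3-5 [J1]: (9,6,2)
P 6-3 [J1]: (9,7,2)
P 8-0 [J1]: (9,8,2)
PS 7-5 [J2]: (9,8,3)
PS 2-8 [J2]: (9,8,4)
Grübler: 3·8 − 2·8 − 4 = 4

M = 4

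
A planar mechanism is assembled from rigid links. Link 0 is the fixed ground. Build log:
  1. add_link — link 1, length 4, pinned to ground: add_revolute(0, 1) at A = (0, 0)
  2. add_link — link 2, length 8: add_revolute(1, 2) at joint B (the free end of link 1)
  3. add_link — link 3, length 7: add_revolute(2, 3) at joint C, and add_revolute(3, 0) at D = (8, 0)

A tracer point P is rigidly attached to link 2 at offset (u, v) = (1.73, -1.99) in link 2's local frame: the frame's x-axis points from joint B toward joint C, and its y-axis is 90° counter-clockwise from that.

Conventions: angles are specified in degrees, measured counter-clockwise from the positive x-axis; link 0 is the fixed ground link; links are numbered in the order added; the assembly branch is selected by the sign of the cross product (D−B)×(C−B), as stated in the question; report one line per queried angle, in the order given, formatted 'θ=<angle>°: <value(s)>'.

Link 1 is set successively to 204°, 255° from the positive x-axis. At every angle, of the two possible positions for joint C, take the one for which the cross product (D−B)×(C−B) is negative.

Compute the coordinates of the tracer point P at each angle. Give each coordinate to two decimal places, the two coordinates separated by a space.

A=(0,0), D=(8.00,0)
θ=204°: B = A + 4.00·(cos204°, sin204°) = (-3.6542, -1.6269)
θ=204°: |BD| = 11.7672
θ=204°: circle(B,8.00) ∩ circle(D,7.00): a=6.5210, h=4.6343
θ=204°:   candidates: C₊=(2.1634,3.8645) cross=54.533; C₋=(3.4449,-5.3152) cross=-54.533
θ=204°:   branch - wants cross < 0 → take C=(3.4449,-5.3152) (cross=-54.533)
θ=204°: ex = (C−B)/|BC| = (0.8874,-0.4610); ey = (0.4610,0.8874)
θ=204°: P = B + 1.73·ex + -1.99·ey = (-3.0365,-4.1904)
θ=255°: B = A + 4.00·(cos255°, sin255°) = (-1.0353, -3.8637)
θ=255°: |BD| = 9.8267
θ=255°: circle(B,8.00) ∩ circle(D,7.00): a=5.6766, h=5.6371
θ=255°:   candidates: C₊=(1.9677,3.5513) cross=55.394; C₋=(6.4005,-6.8148) cross=-55.394
θ=255°:   branch - wants cross < 0 → take C=(6.4005,-6.8148) (cross=-55.394)
θ=255°: ex = (C−B)/|BC| = (0.9295,-0.3689); ey = (0.3689,0.9295)
θ=255°: P = B + 1.73·ex + -1.99·ey = (-0.1614,-6.3515)

θ=204°: -3.04 -4.19
θ=255°: -0.16 -6.35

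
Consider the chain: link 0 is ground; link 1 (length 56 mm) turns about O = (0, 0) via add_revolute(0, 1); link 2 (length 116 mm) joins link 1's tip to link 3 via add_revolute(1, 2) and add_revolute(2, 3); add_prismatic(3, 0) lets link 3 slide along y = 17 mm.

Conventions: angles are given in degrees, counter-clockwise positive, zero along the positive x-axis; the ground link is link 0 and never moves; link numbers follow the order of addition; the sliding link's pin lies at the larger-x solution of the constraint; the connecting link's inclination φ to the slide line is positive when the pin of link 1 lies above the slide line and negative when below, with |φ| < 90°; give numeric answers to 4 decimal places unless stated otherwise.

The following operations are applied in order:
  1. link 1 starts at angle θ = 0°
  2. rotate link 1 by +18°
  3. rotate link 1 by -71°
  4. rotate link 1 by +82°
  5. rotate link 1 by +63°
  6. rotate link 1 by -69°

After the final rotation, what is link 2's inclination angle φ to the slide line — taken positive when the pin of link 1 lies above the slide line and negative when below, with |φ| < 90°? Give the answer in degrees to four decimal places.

geometry: r = 56 mm, L = 116 mm, e = 17 mm; θ starts at 0°
rotate link 1 by +18°: θ ← 0° +18° = 18°
rotate link 1 by -71°: θ ← 18° -71° = -53°
rotate link 1 by +82°: θ ← -53° +82° = 29°
rotate link 1 by +63°: θ ← 29° +63° = 92°
rotate link 1 by -69°: θ ← 92° -69° = 23°
h = r sin θ − e = 21.880943 − 17 = 4.880943
sin φ = h / L = 4.880943 / 116 = 0.04207710
φ = arcsin(0.04207710) = 2.411552°

2.4116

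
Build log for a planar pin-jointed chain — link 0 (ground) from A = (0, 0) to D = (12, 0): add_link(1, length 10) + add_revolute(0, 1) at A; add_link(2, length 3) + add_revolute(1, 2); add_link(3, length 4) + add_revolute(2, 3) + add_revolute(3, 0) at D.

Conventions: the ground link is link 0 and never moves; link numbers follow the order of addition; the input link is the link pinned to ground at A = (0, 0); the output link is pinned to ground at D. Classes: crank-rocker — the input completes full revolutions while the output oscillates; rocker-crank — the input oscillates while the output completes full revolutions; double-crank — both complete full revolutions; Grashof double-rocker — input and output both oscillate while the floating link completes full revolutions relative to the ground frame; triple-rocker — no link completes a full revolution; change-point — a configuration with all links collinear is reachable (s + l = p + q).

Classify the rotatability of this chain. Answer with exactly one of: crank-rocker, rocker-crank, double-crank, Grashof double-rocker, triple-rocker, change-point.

lengths: ground=12, input=10, coupler=3, output=4
sorted: s=3 (shortest), l=12 (longest), p+q=14
s + l = 15 vs p + q = 14
s + l > p + q → non-Grashof → no link fully rotates → triple-rocker

triple-rocker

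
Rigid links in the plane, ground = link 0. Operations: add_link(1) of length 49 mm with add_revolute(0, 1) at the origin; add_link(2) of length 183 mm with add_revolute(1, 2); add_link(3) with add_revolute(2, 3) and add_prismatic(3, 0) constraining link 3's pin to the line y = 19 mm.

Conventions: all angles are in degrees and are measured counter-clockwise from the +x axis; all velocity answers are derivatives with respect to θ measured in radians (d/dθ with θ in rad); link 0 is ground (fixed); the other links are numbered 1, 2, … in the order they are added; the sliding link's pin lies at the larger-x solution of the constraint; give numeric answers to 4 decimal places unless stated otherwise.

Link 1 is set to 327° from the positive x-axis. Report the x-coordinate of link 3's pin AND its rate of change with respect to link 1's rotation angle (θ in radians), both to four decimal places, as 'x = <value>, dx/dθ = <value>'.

geometry: r = 49 mm, L = 183 mm, e = 19 mm
crank pin P = (r cos θ, r sin θ) = (41.094858, -26.687313)
h = r sin θ − e = -26.687313 − 19 = -45.687313
x = r cos θ + √(L² − h²) = 41.094858 + 177.205162 = 218.300020
dx/dθ = −r sin θ − h·r cos θ/√(L² − h²) (θ in radians; h = -45.687313) = 37.282453

x = 218.3000, dx/dθ = 37.2825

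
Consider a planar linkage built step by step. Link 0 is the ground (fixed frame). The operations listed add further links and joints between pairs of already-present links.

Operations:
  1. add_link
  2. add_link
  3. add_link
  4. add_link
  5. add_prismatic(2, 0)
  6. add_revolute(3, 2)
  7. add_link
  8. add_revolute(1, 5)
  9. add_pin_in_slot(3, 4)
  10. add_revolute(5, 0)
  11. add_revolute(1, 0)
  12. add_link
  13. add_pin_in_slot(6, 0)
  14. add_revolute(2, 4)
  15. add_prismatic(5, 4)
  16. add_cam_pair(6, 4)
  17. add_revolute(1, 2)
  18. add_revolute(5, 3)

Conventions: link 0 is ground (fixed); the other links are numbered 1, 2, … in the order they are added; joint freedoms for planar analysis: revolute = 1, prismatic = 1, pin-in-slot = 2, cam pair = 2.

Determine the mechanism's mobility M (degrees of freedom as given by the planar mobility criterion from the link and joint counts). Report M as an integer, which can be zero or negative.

ground; <1,0,0>
#1 <2,0,0>
#2 <3,0,0>
#3 <4,0,0>
#4 <5,0,0>
P:2↔0 J1 <5,1,0>
R:3↔2 J1 <5,2,0>
#5 <6,2,0>
R:1↔5 J1 <6,3,0>
PS:3↔4 J2 <6,3,1>
R:5↔0 J1 <6,4,1>
R:1↔0 J1 <6,5,1>
#6 <7,5,1>
PS:6↔0 J2 <7,5,2>
R:2↔4 J1 <7,6,2>
P:5↔4 J1 <7,7,2>
C:6↔4 J2 <7,7,3>
R:1↔2 J1 <7,8,3>
R:5↔3 J1 <7,9,3>
3×6 − 2×9 − 1×3 = -3

M = -3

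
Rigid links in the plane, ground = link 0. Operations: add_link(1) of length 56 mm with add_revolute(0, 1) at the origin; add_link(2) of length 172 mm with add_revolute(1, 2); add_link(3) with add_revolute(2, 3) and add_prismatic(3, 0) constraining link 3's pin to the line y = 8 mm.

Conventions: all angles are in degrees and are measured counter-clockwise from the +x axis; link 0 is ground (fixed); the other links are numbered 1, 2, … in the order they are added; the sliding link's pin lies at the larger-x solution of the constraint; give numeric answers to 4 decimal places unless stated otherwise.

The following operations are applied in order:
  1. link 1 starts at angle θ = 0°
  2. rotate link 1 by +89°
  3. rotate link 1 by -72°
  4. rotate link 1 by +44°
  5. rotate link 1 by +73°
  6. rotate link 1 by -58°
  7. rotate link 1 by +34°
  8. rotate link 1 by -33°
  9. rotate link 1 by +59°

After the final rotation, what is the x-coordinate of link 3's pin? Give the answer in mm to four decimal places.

geometry: r = 56 mm, L = 172 mm, e = 8 mm; θ starts at 0°
rotate link 1 by +89°: θ ← 0° +89° = 89°
rotate link 1 by -72°: θ ← 89° -72° = 17°
rotate link 1 by +44°: θ ← 17° +44° = 61°
rotate link 1 by +73°: θ ← 61° +73° = 134°
rotate link 1 by -58°: θ ← 134° -58° = 76°
rotate link 1 by +34°: θ ← 76° +34° = 110°
rotate link 1 by -33°: θ ← 110° -33° = 77°
rotate link 1 by +59°: θ ← 77° +59° = 136°
crank pin P = (r cos θ, r sin θ) = (-40.283029, 38.900869)
h = r sin θ − e = 38.900869 − 8 = 30.900869
x = r cos θ + √(L² − h²) = -40.283029 + 169.201467 = 128.918438

128.9184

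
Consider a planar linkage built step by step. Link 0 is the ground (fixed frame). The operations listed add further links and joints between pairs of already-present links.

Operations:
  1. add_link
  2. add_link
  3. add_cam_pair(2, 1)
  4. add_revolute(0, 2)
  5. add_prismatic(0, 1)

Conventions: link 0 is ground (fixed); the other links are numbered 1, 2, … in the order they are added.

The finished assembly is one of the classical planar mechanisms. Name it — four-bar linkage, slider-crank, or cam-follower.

links: 3 (incl. ground); joints: 1 revolute, 1 prismatic, 1 higher (cam) pair, forming one closed loop
3 links, revolute + prismatic + higher pair in one loop → cam-follower

cam-follower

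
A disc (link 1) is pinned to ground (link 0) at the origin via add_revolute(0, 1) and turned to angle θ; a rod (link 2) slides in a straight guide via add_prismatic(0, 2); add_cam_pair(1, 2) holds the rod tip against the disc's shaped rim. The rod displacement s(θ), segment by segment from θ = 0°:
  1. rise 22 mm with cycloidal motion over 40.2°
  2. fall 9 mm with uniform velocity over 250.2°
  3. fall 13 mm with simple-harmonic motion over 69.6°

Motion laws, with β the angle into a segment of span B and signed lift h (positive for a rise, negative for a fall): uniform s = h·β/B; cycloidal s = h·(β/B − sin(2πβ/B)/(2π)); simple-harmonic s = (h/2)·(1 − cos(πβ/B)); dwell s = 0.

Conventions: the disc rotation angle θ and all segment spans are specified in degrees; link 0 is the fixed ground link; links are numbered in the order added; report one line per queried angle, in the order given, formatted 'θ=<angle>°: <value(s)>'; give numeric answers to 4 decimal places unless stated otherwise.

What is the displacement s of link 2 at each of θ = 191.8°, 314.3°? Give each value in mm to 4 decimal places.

segment 1 (0° to 40.2°, cycloidal, h = 22) is passed completely: s = 0.0000 + (22) = 22.0000
θ = 191.8° falls in segment 2 (40.2° to 290.4°, uniform, h = -9): β = 191.8 − 40.2 = 151.6°, B = 250.2°; Δs = -9·151.6/250.2 = -5.4532; s = 22.0000 − 5.4532 = 16.5468
segment 2 (40.2° to 290.4°, uniform, h = -9) is passed completely: s = 22.0000 + (-9) = 13.0000
θ = 314.3° falls in segment 3 (290.4° to 360°, simple-harmonic, h = -13): β = 314.3 − 290.4 = 23.9°, B = 69.6°; Δs = -13/2·(1 − cos(π·0.3434)) = -3.4295; s = 13.0000 − 3.4295 = 9.5705

θ=191.8°: 16.5468
θ=314.3°: 9.5705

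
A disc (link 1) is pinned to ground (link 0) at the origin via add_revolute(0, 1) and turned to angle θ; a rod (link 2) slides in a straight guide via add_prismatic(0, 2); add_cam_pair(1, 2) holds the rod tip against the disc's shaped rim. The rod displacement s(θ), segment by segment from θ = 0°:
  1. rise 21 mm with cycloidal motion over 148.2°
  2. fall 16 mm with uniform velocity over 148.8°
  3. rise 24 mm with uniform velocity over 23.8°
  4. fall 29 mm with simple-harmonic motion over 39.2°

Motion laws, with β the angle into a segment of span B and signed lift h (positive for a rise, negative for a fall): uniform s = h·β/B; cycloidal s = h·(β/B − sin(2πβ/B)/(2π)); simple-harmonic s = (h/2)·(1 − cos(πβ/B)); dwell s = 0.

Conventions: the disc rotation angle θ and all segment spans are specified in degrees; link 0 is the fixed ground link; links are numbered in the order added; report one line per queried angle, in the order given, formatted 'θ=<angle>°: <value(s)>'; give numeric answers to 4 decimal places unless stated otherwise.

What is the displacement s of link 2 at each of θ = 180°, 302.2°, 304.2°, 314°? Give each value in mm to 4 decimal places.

segment 1 (0° to 148.2°, cycloidal, h = 21) is passed completely: s = 0.0000 + (21) = 21.0000
θ = 180° falls in segment 2 (148.2° to 297°, uniform, h = -16): β = 180 − 148.2 = 31.8°, B = 148.8°; Δs = -16·31.8/148.8 = -3.4194; s = 21.0000 − 3.4194 = 17.5806
segment 2 (148.2° to 297°, uniform, h = -16) is passed completely: s = 21.0000 + (-16) = 5.0000
θ = 302.2° falls in segment 3 (297° to 320.8°, uniform, h = 24): β = 302.2 − 297 = 5.2°, B = 23.8°; Δs = 24·5.2/23.8 = 5.2437; s = 5.0000 + 5.2437 = 10.2437
θ = 304.2° falls in segment 3 (297° to 320.8°, uniform, h = 24): β = 304.2 − 297 = 7.2°, B = 23.8°; Δs = 24·7.2/23.8 = 7.2605; s = 5.0000 + 7.2605 = 12.2605
θ = 314° falls in segment 3 (297° to 320.8°, uniform, h = 24): β = 314 − 297 = 17°, B = 23.8°; Δs = 24·17/23.8 = 17.1429; s = 5.0000 + 17.1429 = 22.1429

θ=180°: 17.5806
θ=302.2°: 10.2437
θ=304.2°: 12.2605
θ=314°: 22.1429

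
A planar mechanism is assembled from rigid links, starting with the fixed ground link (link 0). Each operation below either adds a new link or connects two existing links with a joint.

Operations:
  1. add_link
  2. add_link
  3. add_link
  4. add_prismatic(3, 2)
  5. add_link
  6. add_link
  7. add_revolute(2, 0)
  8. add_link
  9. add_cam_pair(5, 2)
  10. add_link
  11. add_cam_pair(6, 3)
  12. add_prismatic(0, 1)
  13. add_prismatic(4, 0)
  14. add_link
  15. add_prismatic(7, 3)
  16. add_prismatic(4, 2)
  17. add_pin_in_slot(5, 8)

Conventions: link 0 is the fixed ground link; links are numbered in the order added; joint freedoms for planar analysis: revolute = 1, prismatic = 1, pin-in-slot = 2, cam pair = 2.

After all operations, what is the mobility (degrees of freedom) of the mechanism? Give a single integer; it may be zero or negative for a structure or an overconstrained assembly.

(L,J1,J2)=(1,0,0); link0 fixed
link1: (2,0,0)
link2: (3,0,0)
link3: (4,0,0)
P 3-2 [J1]: (4,1,0)
link4: (5,1,0)
link5: (6,1,0)
R 2-0 [J1]: (6,2,0)
link6: (7,2,0)
C 5-2 [J2]: (7,2,1)
link7: (8,2,1)
C 6-3 [J2]: (8,2,2)
P 0-1 [J1]: (8,3,2)
P 4-0 [J1]: (8,4,2)
link8: (9,4,2)
P 7-3 [J1]: (9,5,2)
P 4-2 [J1]: (9,6,2)
PS 5-8 [J2]: (9,6,3)
Grübler: 3·8 − 2·6 − 3 = 9

M = 9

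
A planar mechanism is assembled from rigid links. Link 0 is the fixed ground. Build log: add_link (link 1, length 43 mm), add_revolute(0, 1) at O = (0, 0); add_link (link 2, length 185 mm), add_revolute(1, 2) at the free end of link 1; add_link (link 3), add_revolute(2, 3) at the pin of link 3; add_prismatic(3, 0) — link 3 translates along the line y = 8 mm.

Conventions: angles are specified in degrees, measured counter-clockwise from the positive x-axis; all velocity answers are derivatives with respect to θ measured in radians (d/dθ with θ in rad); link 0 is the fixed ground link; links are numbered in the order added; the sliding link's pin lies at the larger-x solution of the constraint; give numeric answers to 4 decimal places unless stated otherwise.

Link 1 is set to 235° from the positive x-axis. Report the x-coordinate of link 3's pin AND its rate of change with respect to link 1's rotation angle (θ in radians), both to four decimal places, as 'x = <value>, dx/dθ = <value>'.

geometry: r = 43 mm, L = 185 mm, e = 8 mm
crank pin P = (r cos θ, r sin θ) = (-24.663787, -35.223538)
h = r sin θ − e = -35.223538 − 8 = -43.223538
x = r cos θ + √(L² − h²) = -24.663787 + 179.879754 = 155.215967
dx/dθ = −r sin θ − h·r cos θ/√(L² − h²) (θ in radians; h = -43.223538) = 29.297045

x = 155.2160, dx/dθ = 29.2970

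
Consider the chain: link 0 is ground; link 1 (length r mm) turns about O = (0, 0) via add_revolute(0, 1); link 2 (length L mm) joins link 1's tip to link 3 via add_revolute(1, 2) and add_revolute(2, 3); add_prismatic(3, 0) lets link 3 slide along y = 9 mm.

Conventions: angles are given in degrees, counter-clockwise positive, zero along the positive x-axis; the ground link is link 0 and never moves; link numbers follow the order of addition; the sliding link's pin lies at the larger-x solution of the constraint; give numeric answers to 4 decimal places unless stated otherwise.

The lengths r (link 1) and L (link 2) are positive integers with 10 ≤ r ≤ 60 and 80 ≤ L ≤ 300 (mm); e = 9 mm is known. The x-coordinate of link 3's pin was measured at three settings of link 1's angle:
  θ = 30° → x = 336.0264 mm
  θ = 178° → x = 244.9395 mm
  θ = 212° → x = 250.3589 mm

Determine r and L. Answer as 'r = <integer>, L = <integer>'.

constraint per measurement: (x − r cos θ)² + (r sin θ − e)² = L²
subtracting the θ₁ and θ₂ equations cancels the r² and L² terms:
r = (x₁² − x₂²) / (2[(x₁cos θ₁ + e sin θ₁) − (x₂cos θ₂ + e sin θ₂)]) = 49.0000 → r = 49
L² = (x₁ − r cos θ₁)² + (r sin θ₁ − e)² = 86436.0164 → L = 294.0000 → L = 294
check at θ₃=212°: x = 250.3589 (printed 250.3589) ✓

r = 49, L = 294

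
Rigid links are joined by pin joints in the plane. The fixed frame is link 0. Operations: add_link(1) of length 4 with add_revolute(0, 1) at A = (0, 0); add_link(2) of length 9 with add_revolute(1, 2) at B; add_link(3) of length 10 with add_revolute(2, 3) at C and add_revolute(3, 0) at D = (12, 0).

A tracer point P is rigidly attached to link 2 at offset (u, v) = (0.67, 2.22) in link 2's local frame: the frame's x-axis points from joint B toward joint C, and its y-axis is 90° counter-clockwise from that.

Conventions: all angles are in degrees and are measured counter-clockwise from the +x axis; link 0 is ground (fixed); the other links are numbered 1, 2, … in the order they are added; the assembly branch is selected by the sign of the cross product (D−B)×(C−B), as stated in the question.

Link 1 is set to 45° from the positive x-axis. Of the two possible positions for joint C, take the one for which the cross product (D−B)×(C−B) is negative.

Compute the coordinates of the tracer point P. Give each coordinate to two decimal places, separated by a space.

A=(0,0), D=(12.00,0)
B = A + 4.00·(cos45°, sin45°) = (2.8284, 2.8284)
|BD| = 9.5978
circle(B,9.00) ∩ circle(D,10.00): a=3.8091, h=8.1542
  candidates: C₊=(8.8714,9.4980) cross=78.262; C₋=(4.0654,-6.0862) cross=-78.262
  branch - wants cross < 0 → take C=(4.0654,-6.0862) (cross=-78.262)
ex = (C−B)/|BC| = (0.1374,-0.9905); ey = (0.9905,0.1374)
P = B + 0.67·ex + 2.22·ey = (5.1194,2.4699)

5.12 2.47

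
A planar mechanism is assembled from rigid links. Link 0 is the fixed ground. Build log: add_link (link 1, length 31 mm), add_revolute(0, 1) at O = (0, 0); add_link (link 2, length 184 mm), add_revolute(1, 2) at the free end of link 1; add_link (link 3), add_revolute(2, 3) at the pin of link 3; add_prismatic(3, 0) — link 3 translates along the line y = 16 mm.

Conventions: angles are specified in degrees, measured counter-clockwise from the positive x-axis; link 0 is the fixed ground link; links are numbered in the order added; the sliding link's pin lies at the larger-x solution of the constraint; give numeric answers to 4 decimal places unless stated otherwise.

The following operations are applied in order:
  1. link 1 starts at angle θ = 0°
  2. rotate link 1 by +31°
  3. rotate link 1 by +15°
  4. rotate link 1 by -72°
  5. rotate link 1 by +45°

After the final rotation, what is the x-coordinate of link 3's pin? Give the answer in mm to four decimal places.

geometry: r = 31 mm, L = 184 mm, e = 16 mm; θ starts at 0°
rotate link 1 by +31°: θ ← 0° +31° = 31°
rotate link 1 by +15°: θ ← 31° +15° = 46°
rotate link 1 by -72°: θ ← 46° -72° = -26°
rotate link 1 by +45°: θ ← -26° +45° = 19°
crank pin P = (r cos θ, r sin θ) = (29.311076, 10.092613)
h = r sin θ − e = 10.092613 − 16 = -5.907387
x = r cos θ + √(L² − h²) = 29.311076 + 183.905146 = 213.216222

213.2162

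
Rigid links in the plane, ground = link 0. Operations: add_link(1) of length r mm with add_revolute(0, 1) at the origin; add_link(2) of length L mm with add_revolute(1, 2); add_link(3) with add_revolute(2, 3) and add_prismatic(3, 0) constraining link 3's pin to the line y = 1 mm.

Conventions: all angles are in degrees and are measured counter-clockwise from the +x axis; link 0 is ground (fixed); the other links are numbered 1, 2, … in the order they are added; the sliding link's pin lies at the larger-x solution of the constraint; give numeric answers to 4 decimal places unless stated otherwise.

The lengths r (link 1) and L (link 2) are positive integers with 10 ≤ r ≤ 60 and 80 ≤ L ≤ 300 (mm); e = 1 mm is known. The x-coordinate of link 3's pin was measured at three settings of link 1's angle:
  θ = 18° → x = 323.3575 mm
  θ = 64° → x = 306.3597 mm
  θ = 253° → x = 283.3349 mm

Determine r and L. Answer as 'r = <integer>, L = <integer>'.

constraint per measurement: (x − r cos θ)² + (r sin θ − e)² = L²
subtracting the θ₁ and θ₂ equations cancels the r² and L² terms:
r = (x₁² − x₂²) / (2[(x₁cos θ₁ + e sin θ₁) − (x₂cos θ₂ + e sin θ₂)]) = 31.0000 → r = 31
L² = (x₁ − r cos θ₁)² + (r sin θ₁ − e)² = 86435.9758 → L = 294.0000 → L = 294
check at θ₃=253°: x = 283.3349 (printed 283.3349) ✓

r = 31, L = 294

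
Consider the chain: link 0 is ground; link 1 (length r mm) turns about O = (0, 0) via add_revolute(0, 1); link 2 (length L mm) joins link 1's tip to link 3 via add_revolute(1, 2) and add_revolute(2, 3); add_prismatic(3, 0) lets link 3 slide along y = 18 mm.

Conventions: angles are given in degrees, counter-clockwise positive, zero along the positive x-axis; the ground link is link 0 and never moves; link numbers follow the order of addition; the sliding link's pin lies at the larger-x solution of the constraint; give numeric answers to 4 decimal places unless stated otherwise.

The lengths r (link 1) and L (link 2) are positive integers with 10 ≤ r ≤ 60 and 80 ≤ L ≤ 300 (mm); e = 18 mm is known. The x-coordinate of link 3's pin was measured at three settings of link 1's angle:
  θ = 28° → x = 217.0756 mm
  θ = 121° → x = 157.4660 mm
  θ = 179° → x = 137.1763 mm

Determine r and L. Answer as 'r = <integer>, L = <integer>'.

constraint per measurement: (x − r cos θ)² + (r sin θ − e)² = L²
subtracting the θ₁ and θ₂ equations cancels the r² and L² terms:
r = (x₁² − x₂²) / (2[(x₁cos θ₁ + e sin θ₁) − (x₂cos θ₂ + e sin θ₂)]) = 42.0000 → r = 42
L² = (x₁ − r cos θ₁)² + (r sin θ₁ − e)² = 32399.9993 → L = 180.0000 → L = 180
check at θ₃=179°: x = 137.1763 (printed 137.1763) ✓

r = 42, L = 180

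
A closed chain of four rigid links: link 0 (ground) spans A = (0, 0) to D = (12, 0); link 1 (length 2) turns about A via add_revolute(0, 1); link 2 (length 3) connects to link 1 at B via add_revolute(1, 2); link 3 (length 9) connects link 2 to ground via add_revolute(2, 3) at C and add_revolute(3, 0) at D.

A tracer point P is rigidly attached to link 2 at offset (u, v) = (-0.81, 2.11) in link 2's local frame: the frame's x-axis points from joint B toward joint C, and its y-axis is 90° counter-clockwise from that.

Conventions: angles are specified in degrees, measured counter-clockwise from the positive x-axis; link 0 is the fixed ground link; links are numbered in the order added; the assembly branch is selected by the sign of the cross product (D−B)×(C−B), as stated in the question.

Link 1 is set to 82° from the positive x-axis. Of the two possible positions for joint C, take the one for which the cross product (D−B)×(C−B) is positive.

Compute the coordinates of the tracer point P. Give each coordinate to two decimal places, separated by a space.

A=(0,0), D=(12.00,0)
B = A + 2.00·(cos82°, sin82°) = (0.2783, 1.9805)
|BD| = 11.8878
circle(B,3.00) ∩ circle(D,9.00): a=2.9156, h=0.7067
  candidates: C₊=(3.2709,2.1916) cross=8.401; C₋=(3.0354,0.7980) cross=-8.401
  branch + wants cross > 0 → take C=(3.2709,2.1916) (cross=8.401)
ex = (C−B)/|BC| = (0.9975,0.0703); ey = (-0.0703,0.9975)
P = B + -0.81·ex + 2.11·ey = (-0.6781,4.0283)

-0.68 4.03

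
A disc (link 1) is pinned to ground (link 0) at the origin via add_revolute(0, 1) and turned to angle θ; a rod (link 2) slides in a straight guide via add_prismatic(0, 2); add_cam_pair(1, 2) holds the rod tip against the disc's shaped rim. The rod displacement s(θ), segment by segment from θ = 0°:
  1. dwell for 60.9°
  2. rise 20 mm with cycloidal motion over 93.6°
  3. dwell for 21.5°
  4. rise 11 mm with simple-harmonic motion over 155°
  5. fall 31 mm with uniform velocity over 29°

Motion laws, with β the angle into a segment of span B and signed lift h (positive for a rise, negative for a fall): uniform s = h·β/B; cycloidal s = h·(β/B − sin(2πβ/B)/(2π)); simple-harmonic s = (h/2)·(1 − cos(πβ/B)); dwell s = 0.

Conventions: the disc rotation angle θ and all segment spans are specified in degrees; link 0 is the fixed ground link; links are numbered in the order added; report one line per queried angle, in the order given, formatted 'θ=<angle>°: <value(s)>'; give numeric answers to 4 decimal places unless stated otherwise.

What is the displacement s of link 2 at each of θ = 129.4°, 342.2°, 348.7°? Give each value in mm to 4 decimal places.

segment 1 (0° to 60.9°, dwell): s unchanged at 0.0000
θ = 129.4° falls in segment 2 (60.9° to 154.5°, cycloidal, h = 20): β = 129.4 − 60.9 = 68.5°, B = 93.6°; Δs = 20·(0.7318 − sin(2π·0.7318)/(2π)) = 17.7991; s = 0.0000 + 17.7991 = 17.7991
segment 2 (60.9° to 154.5°, cycloidal, h = 20) is passed completely: s = 0.0000 + (20) = 20.0000
segment 3 (154.5° to 176°, dwell): s unchanged at 20.0000
segment 4 (176° to 331°, simple-harmonic, h = 11) is passed completely: s = 20.0000 + (11) = 31.0000
θ = 342.2° falls in segment 5 (331° to 360°, uniform, h = -31): β = 342.2 − 331 = 11.2°, B = 29°; Δs = -31·11.2/29 = -11.9724; s = 31.0000 − 11.9724 = 19.0276
θ = 348.7° falls in segment 5 (331° to 360°, uniform, h = -31): β = 348.7 − 331 = 17.7°, B = 29°; Δs = -31·17.7/29 = -18.9207; s = 31.0000 − 18.9207 = 12.0793

θ=129.4°: 17.7991
θ=342.2°: 19.0276
θ=348.7°: 12.0793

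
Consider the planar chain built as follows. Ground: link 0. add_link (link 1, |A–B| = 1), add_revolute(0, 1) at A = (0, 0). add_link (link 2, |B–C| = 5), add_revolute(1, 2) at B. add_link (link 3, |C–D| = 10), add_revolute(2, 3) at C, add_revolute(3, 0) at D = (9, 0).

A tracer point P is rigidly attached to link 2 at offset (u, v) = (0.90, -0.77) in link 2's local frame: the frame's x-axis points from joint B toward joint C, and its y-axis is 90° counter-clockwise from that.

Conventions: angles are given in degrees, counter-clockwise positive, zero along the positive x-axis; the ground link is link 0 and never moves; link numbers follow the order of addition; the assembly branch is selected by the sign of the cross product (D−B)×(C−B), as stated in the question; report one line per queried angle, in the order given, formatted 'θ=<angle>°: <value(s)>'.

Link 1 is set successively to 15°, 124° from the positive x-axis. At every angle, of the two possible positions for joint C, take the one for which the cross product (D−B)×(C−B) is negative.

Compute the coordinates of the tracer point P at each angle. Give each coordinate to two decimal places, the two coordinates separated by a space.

A=(0,0), D=(9.00,0)
θ=15°: B = A + 1.00·(cos15°, sin15°) = (0.9659, 0.2588)
θ=15°: |BD| = 8.0382
θ=15°: circle(B,5.00) ∩ circle(D,10.00): a=-0.6461, h=4.9581
θ=15°:   candidates: C₊=(0.4798,5.2351) cross=39.854; C₋=(0.1605,-4.6759) cross=-39.854
θ=15°:   branch - wants cross < 0 → take C=(0.1605,-4.6759) (cross=-39.854)
θ=15°: ex = (C−B)/|BC| = (-0.1611,-0.9869); ey = (0.9869,-0.1611)
θ=15°: P = B + 0.90·ex + -0.77·ey = (0.0610,-0.5054)
θ=124°: B = A + 1.00·(cos124°, sin124°) = (-0.5592, 0.8290)
θ=124°: |BD| = 9.5951
θ=124°: circle(B,5.00) ∩ circle(D,10.00): a=0.8893, h=4.9203
θ=124°:   candidates: C₊=(0.7519,5.6541) cross=47.210; C₋=(-0.0984,-4.1497) cross=-47.210
θ=124°:   branch - wants cross < 0 → take C=(-0.0984,-4.1497) (cross=-47.210)
θ=124°: ex = (C−B)/|BC| = (0.0922,-0.9957); ey = (0.9957,0.0922)
θ=124°: P = B + 0.90·ex + -0.77·ey = (-1.2430,-0.1381)

θ=15°: 0.06 -0.51
θ=124°: -1.24 -0.14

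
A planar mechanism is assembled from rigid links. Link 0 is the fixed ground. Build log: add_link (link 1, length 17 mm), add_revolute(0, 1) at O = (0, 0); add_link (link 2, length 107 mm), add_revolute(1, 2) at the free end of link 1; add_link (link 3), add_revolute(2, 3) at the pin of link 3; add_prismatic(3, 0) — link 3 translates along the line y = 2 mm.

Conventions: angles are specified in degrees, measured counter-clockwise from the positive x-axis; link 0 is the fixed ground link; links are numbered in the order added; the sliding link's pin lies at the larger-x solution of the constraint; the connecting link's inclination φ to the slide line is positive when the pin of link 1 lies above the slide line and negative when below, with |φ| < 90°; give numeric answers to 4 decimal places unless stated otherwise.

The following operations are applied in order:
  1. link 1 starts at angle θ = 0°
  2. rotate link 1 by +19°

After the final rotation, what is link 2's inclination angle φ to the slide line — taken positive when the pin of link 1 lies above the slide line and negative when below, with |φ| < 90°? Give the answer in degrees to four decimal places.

geometry: r = 17 mm, L = 107 mm, e = 2 mm; θ starts at 0°
rotate link 1 by +19°: θ ← 0° +19° = 19°
h = r sin θ − e = 5.534659 − 2 = 3.534659
sin φ = h / L = 3.534659 / 107 = 0.03303419
φ = arcsin(0.03303419) = 1.893064°

1.8931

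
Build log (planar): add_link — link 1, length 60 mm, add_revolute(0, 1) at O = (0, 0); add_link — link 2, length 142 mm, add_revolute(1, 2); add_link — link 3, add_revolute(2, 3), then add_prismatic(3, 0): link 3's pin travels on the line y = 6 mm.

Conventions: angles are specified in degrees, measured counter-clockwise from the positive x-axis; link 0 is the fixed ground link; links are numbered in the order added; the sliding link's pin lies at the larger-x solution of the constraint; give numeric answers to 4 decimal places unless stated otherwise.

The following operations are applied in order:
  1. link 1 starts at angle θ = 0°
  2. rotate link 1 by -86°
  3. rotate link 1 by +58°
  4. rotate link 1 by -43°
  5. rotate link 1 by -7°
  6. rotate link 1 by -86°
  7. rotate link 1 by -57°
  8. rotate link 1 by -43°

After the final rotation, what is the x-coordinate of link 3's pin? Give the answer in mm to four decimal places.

geometry: r = 60 mm, L = 142 mm, e = 6 mm; θ starts at 0°
rotate link 1 by -86°: θ ← 0° -86° = -86°
rotate link 1 by +58°: θ ← -86° +58° = -28°
rotate link 1 by -43°: θ ← -28° -43° = -71°
rotate link 1 by -7°: θ ← -71° -7° = -78°
rotate link 1 by -86°: θ ← -78° -86° = -164°
rotate link 1 by -57°: θ ← -164° -57° = -221°
rotate link 1 by -43°: θ ← -221° -43° = -264°
crank pin P = (r cos θ, r sin θ) = (-6.271708, 59.671314)
h = r sin θ − e = 59.671314 − 6 = 53.671314
x = r cos θ + √(L² − h²) = -6.271708 + 131.466308 = 125.194600

125.1946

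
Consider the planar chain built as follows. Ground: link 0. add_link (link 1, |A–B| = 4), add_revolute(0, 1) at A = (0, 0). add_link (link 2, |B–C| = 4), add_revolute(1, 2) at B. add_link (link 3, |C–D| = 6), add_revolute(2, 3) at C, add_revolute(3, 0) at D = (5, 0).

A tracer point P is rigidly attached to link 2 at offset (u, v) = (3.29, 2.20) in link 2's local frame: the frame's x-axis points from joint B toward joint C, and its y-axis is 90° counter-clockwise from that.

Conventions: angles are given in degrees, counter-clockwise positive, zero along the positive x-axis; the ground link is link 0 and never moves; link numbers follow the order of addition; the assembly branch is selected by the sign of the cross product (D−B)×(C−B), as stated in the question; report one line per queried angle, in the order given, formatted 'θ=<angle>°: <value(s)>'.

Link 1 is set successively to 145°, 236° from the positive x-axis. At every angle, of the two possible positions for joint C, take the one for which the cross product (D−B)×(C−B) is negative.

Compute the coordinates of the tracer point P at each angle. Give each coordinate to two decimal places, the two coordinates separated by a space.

A=(0,0), D=(5.00,0)
θ=145°: B = A + 4.00·(cos145°, sin145°) = (-3.2766, 2.2943)
θ=145°: |BD| = 8.5887
θ=145°: circle(B,4.00) ∩ circle(D,6.00): a=3.1300, h=2.4906
θ=145°:   candidates: C₊=(0.4050,3.8582) cross=21.391; C₋=(-0.9256,-0.9419) cross=-21.391
θ=145°:   branch - wants cross < 0 → take C=(-0.9256,-0.9419) (cross=-21.391)
θ=145°: ex = (C−B)/|BC| = (0.5877,-0.8090); ey = (0.8090,0.5877)
θ=145°: P = B + 3.29·ex + 2.20·ey = (0.4370,0.9256)
θ=236°: B = A + 4.00·(cos236°, sin236°) = (-2.2368, -3.3162)
θ=236°: |BD| = 7.9604
θ=236°: circle(B,4.00) ∩ circle(D,6.00): a=2.7240, h=2.9292
θ=236°:   candidates: C₊=(-0.9806,0.4815) cross=23.317; C₋=(1.4598,-4.8443) cross=-23.317
θ=236°:   branch - wants cross < 0 → take C=(1.4598,-4.8443) (cross=-23.317)
θ=236°: ex = (C−B)/|BC| = (0.9241,-0.3820); ey = (0.3820,0.9241)
θ=236°: P = B + 3.29·ex + 2.20·ey = (1.6442,-2.5399)

θ=145°: 0.44 0.93
θ=236°: 1.64 -2.54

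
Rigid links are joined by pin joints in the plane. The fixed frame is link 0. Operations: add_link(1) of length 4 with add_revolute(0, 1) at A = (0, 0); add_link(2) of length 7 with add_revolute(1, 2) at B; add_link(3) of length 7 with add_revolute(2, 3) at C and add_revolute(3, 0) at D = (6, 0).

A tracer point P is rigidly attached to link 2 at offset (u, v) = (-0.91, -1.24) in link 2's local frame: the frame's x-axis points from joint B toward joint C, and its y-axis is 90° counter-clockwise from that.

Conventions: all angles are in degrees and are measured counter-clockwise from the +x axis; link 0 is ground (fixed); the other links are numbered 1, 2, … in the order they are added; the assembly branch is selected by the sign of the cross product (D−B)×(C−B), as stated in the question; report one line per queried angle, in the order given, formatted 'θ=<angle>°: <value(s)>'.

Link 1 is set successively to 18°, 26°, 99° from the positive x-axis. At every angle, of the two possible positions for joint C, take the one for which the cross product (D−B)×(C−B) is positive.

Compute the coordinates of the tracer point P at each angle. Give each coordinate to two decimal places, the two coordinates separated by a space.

A=(0,0), D=(6.00,0)
θ=18°: B = A + 4.00·(cos18°, sin18°) = (3.8042, 1.2361)
θ=18°: |BD| = 2.5198
θ=18°: circle(B,7.00) ∩ circle(D,7.00): a=1.2599, h=6.8857
θ=18°:   candidates: C₊=(8.2799,6.6183) cross=17.350; C₋=(1.5244,-5.3823) cross=-17.350
θ=18°:   branch + wants cross > 0 → take C=(8.2799,6.6183) (cross=17.350)
θ=18°: ex = (C−B)/|BC| = (0.6394,0.7689); ey = (-0.7689,0.6394)
θ=18°: P = B + -0.91·ex + -1.24·ey = (4.1758,-0.2565)
θ=26°: B = A + 4.00·(cos26°, sin26°) = (3.5952, 1.7535)
θ=26°: |BD| = 2.9762
θ=26°: circle(B,7.00) ∩ circle(D,7.00): a=1.4881, h=6.8400
θ=26°:   candidates: C₊=(8.8275,6.4035) cross=20.357; C₋=(0.7677,-4.6501) cross=-20.357
θ=26°:   branch + wants cross > 0 → take C=(8.8275,6.4035) (cross=20.357)
θ=26°: ex = (C−B)/|BC| = (0.7475,0.6643); ey = (-0.6643,0.7475)
θ=26°: P = B + -0.91·ex + -1.24·ey = (3.7387,0.2221)
θ=99°: B = A + 4.00·(cos99°, sin99°) = (-0.6257, 3.9508)
θ=99°: |BD| = 7.7142
θ=99°: circle(B,7.00) ∩ circle(D,7.00): a=3.8571, h=5.8415
θ=99°:   candidates: C₊=(5.6788,6.9926) cross=45.062; C₋=(-0.3045,-3.0419) cross=-45.062
θ=99°:   branch + wants cross > 0 → take C=(5.6788,6.9926) (cross=45.062)
θ=99°: ex = (C−B)/|BC| = (0.9006,0.4346); ey = (-0.4346,0.9006)
θ=99°: P = B + -0.91·ex + -1.24·ey = (-0.9065,2.4385)

θ=18°: 4.18 -0.26
θ=26°: 3.74 0.22
θ=99°: -0.91 2.44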